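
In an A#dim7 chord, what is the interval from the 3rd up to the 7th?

diminished fifth

Spelling the chord: A#–C#–E–G.
3rd = C#; 7th = G.
C# up to G is 6 semitones, a half step narrower than a perfect fifth, so the interval is diminished.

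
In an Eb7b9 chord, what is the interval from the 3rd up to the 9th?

diminished seventh

Spelling the chord: Eb-G-Bb-Db-Fb.
3rd = G; 9th = Fb.
7 letter names make it a seventh; at 9 semitones (a whole step narrower than major) the quality is diminished.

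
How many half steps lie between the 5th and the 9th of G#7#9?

8

The chord tones of G#7#9 are G#–B#–D#–F#–A##.
D# to A## is an augmented fifth: 8 semitones.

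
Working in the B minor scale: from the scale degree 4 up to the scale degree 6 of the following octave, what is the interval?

minor tenth

B natural minor: B C# D E F# G A.
The scale degree 4 is E and the degree 6 (up an octave) is G.
10 letter names make it a tenth; at 15 semitones (a half step narrower than major) the quality is minor.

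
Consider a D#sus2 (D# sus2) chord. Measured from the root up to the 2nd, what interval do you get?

D# sus2 is spelled D#, E#, A#.
That puts D# below E#.
From D# to E# is 2 semitones, exactly the major second.

M2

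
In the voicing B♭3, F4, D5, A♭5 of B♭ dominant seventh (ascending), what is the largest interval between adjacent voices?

Adjacent intervals: B♭3→F4 = perfect fifth; F4→D5 = major sixth; D5→A♭5 = diminished fifth.
The largest is F4 to D5, a major sixth (9 semitones).

major sixth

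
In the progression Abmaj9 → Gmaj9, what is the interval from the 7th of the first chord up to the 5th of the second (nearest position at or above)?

perfect fifth

The 7th of Abmaj9 is G; the 5th of Gmaj9 is D.
From G to D is 7 semitones, exactly the perfect fifth.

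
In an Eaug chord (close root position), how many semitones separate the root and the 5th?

Spelling the chord: E, G♯, B♯.
E to B♯ is an augmented fifth: 8 semitones.

8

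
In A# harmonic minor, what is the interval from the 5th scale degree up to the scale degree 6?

The scale runs A# B# C# D# E# F# G##.
The 5th scale degree is E# and the 6th degree is F#.
E# up to F# is 1 semitone, a half step narrower than a major second, so the interval is minor.

minor 2nd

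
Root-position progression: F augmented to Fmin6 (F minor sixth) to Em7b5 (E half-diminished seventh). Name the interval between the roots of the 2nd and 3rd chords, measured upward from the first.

M7

The roots are F and E.
From F to E is 11 semitones, exactly the major seventh.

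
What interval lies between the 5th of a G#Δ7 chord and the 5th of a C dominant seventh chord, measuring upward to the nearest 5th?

G#Δ7 has D# as its 5th, and C dominant seventh has G as its 5th.
From D# to G: 4 semitones over a fourth = diminished.

diminished fourth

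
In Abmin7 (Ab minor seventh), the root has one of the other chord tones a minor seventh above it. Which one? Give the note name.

Spelling the chord: Ab–Cb–Eb–Gb.
The root is Ab. A minor seventh above Ab is Gb.
Gb is the chord's 7th.

Gb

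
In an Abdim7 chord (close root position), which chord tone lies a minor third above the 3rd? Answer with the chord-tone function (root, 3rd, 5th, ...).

Ab diminished seventh is spelled Ab-Cb-Ebb-Gbb.
The 3rd is Cb. A minor third above Cb is Ebb.
Ebb is the chord's 5th.

5th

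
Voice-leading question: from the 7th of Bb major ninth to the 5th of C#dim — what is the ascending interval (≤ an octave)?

minor seventh

Bb major ninth has A as its 7th, and C#dim has G as its 5th.
A up to G is 10 semitones, a half step narrower than a major seventh, so the interval is minor.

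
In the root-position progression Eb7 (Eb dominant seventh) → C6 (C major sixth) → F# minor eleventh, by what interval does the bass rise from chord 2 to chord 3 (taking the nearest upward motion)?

augmented 4th

The roots are C and F#.
C up to F# is 6 semitones, a half step wider than a perfect fourth, so the interval is augmented.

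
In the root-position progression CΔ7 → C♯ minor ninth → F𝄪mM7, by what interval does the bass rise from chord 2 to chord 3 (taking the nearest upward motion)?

The roots are C♯ and F𝄪.
4 letter names make it a fourth; at 6 semitones (a half step wider than perfect) the quality is augmented.

A4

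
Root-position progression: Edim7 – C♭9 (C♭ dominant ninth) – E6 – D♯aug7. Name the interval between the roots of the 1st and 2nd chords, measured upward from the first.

The roots are E and C♭.
6 letter names make it a sixth; at 7 semitones (a whole step narrower than major) the quality is diminished.

diminished sixth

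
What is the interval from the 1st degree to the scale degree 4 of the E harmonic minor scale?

The scale runs E F# G A B C D#.
That puts E below A.
E up to A spans 4 letter names and 5 semitones — a perfect fourth.

P4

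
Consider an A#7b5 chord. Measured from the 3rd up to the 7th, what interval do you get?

d5

The chord tones of A#7b5 are A#, C##, E, G#.
That puts C## below G#.
5 letter names make it a fifth; at 6 semitones (a half step narrower than perfect) the quality is diminished.
That tritone between 3rd and 7th is what gives the dominant seventh its pull toward resolution.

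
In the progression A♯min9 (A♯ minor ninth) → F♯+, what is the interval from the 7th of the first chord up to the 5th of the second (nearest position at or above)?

The 7th of A♯min9 (A♯ minor ninth) is G♯; the 5th of F♯+ is C𝄪.
From G♯ to C𝄪: 6 semitones over a fourth = augmented.

augmented fourth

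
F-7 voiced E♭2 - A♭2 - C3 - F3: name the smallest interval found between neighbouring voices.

major third

Adjacent intervals: E♭2→A♭2 = perfect fourth; A♭2→C3 = major third; C3→F3 = perfect fourth.
The smallest is A♭2 to C3, a major third (4 semitones).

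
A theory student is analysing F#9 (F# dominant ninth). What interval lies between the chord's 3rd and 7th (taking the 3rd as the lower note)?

F#9 (F# dominant ninth) is spelled F# A# C# E G#.
The 3rd is A# and the 7th is E.
From A# to E: 6 semitones over a fifth = diminished.

diminished fifth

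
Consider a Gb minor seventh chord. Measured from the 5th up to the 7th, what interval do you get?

minor third

Gbmin7: Gb-Bbb-Db-Fb.
5th = Db; 7th = Fb.
Db up to Fb is 3 semitones, a half step narrower than a major third, so the interval is minor.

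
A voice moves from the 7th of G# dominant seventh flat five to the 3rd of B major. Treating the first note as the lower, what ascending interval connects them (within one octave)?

G# dominant seventh flat five has F# as its 7th, and B major has D# as its 3rd.
F# up to D# spans 6 letter names and 9 semitones — a major sixth.

major sixth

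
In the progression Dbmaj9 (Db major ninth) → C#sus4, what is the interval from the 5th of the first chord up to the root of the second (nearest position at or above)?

The 5th of Dbmaj9 (Db major ninth) is Ab; the root of C#sus4 is C#.
3 letter names make it a third; at 5 semitones (a half step wider than major) the quality is augmented.

augmented 3rd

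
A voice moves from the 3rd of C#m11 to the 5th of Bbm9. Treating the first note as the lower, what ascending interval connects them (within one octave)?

The 3rd of C#m11 is E; the 5th of Bbm9 is F.
From E to F: 1 semitone over a second = minor.

minor 2nd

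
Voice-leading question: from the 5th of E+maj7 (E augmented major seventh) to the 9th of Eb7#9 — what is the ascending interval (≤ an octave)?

E+maj7 (E augmented major seventh) has B# as its 5th, and Eb7#9 has F# as its 9th.
5 letter names make it a fifth; at 6 semitones (a half step narrower than perfect) the quality is diminished.

diminished fifth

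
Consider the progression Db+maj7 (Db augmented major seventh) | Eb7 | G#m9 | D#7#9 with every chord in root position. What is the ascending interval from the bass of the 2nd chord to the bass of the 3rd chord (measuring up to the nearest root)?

The roots are Eb and G#.
Eb up to G# is 5 semitones, a half step wider than a major third, so the interval is augmented.

augmented 3rd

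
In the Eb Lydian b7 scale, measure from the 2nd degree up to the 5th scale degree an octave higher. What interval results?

perfect eleventh

The scale runs Eb F G A Bb C Db.
2nd degree = F; 5th degree (up an octave) = Bb.
F up to Bb spans 11 letter names and 17 semitones — a perfect eleventh.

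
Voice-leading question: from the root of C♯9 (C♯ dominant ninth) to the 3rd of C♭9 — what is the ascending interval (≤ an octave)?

C♯9 (C♯ dominant ninth) has C♯ as its root, and C♭9 has E♭ as its 3rd.
From C♯ to E♭: 2 semitones over a third = diminished.

diminished 3rd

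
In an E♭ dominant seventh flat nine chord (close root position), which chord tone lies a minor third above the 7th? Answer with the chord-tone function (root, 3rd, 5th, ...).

9th

E♭7b9 (E♭ dominant seventh flat nine): E♭-G-B♭-D♭-F♭.
The 7th is D♭. A minor third above D♭ is F♭.
F♭ is the chord's 9th.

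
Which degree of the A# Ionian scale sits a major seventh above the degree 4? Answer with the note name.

C##

The scale is A# B# C## D# E# F## G##.
The degree 4 is D#; a major seventh above that is C## — scale degree 3.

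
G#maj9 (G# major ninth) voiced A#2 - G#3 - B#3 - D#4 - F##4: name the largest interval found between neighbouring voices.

Adjacent intervals: A#2→G#3 = minor seventh; G#3→B#3 = major third; B#3→D#4 = minor third; D#4→F##4 = major third.
The largest is A#2 to G#3, a minor seventh (10 semitones).

minor seventh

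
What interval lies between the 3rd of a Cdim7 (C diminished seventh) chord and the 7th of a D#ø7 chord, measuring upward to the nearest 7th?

A6

The 3rd of Cdim7 (C diminished seventh) is Eb; the 7th of D#ø7 is C#.
6 letter names make it a sixth; at 10 semitones (a half step wider than major) the quality is augmented.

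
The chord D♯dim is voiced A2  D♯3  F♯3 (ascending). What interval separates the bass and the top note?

major sixth

The outer voices are A2 and F♯3.
Counting 6 letters and 9 half steps from A gives a major sixth.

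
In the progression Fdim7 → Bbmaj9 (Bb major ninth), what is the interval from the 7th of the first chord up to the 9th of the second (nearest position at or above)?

A6

The 7th of Fdim7 is Ebb; the 9th of Bbmaj9 (Bb major ninth) is C.
From Ebb to C: 10 semitones over a sixth = augmented.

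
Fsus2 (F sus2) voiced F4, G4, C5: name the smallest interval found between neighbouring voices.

Adjacent intervals: F4→G4 = major second; G4→C5 = perfect fourth.
The smallest is F4 to G4, a major second (2 semitones).

major second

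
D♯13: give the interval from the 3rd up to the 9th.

D♯13 (D♯ dominant thirteenth): D♯, F𝄪, A♯, C♯, E♯, B♯.
So we need the interval from F𝄪 up to E♯.
7 letter names make it a seventh; at 10 semitones (a half step narrower than major) the quality is minor.

minor seventh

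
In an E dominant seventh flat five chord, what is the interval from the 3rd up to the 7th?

diminished fifth

E dominant seventh flat five is spelled E, G♯, B♭, D.
3rd = G♯; 7th = D.
From G♯ to D: 6 semitones over a fifth = diminished.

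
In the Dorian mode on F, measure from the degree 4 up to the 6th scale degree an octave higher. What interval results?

major 10th

F dorian: F G Ab Bb C D Eb.
That puts Bb below D.
From Bb to D is 16 semitones, exactly the major tenth.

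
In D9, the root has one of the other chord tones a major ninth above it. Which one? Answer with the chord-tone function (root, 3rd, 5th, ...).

9th

D9 (D dominant ninth) is spelled D-F#-A-C-E.
The root is D. A major ninth above D is E.
E is the chord's 9th.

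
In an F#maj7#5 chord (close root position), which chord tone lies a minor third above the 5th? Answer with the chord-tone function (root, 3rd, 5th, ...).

F#maj7#5 is spelled F#–A#–C##–E#.
The 5th is C##. A minor third above C## is E#.
E# is the chord's 7th.

7th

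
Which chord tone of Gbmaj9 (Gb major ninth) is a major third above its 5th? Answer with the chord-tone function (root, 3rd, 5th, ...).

7th

Spelling the chord: Gb-Bb-Db-F-Ab.
The 5th is Db. A major third above Db is F.
F is the chord's 7th.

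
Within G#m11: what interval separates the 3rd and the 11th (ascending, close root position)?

G#m11 is spelled G#-B-D#-F#-A#-C#.
3rd = B; 11th = C#.
B up to C# spans 9 letter names and 14 semitones — a major ninth.

M9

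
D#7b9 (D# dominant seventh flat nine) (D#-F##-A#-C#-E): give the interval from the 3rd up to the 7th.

So we need the interval from F## up to C#.
5 letter names make it a fifth; at 6 semitones (a half step narrower than perfect) the quality is diminished.

diminished fifth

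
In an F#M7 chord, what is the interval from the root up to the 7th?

The chord tones of F# major seventh are F#-A#-C#-E#.
That puts F# below E#.
F# up to E# spans 7 letter names and 11 semitones — a major seventh.

major 7th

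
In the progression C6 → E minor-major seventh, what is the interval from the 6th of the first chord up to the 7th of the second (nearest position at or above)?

C6 has A as its 6th, and E minor-major seventh has D# as its 7th.
4 letter names make it a fourth; at 6 semitones (a half step wider than perfect) the quality is augmented.

augmented 4th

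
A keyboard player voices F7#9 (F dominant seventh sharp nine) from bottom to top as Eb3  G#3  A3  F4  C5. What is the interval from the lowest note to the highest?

The outer voices are Eb3 and C5.
Counting 13 letters and 21 half steps from Eb gives a major thirteenth.

major 13th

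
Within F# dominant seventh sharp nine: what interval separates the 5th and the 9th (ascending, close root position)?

F# dominant seventh sharp nine is spelled F#–A#–C#–E–G##.
5th = C#; 9th = G##.
C# up to G## is 8 semitones, a half step wider than a perfect fifth, so the interval is augmented.

augmented 5th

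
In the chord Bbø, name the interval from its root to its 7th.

m7

Spelling the chord: Bb, Db, Fb, Ab.
Root = Bb; 7th = Ab.
Bb up to Ab is 10 semitones, a half step narrower than a major seventh, so the interval is minor.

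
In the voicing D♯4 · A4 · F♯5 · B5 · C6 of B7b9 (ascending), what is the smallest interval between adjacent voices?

Adjacent intervals: D♯4→A4 = diminished fifth; A4→F♯5 = major sixth; F♯5→B5 = perfect fourth; B5→C6 = minor second.
The smallest is B5 to C6, a minor second (1 semitone).

minor second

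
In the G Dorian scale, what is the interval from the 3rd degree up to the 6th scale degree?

G dorian: G A Bb C D E F.
That puts Bb below E.
4 letter names make it a fourth; at 6 semitones (a half step wider than perfect) the quality is augmented.

augmented fourth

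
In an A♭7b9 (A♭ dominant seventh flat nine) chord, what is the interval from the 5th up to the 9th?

diminished fifth

Spelling the chord: A♭-C-E♭-G♭-B𝄫.
The 5th is E♭ and the 9th is B𝄫.
5 letter names make it a fifth; at 6 semitones (a half step narrower than perfect) the quality is diminished.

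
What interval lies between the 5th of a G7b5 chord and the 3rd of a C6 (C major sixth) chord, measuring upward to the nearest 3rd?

augmented 2nd

The 5th of G7b5 is D♭; the 3rd of C6 (C major sixth) is E.
D♭ up to E is 3 semitones, a half step wider than a major second, so the interval is augmented.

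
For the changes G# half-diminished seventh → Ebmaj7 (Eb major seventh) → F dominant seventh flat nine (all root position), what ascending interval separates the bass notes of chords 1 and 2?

The roots are G# and Eb.
G# up to Eb is 7 semitones, a whole step narrower than a major sixth, so the interval is diminished.

diminished 6th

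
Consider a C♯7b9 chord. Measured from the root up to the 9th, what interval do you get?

The chord tones of C♯7b9 are C♯ E♯ G♯ B D.
That puts C♯ below D.
From C♯ to D: 13 semitones over a ninth = minor.

minor 9th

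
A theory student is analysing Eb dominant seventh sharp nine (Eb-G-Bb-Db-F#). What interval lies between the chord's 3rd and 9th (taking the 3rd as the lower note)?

The 3rd is G and the 9th is F#.
G up to F# spans 7 letter names and 11 semitones — a major seventh.

major seventh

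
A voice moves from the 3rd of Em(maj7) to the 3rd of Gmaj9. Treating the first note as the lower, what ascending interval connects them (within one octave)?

Em(maj7) has G as its 3rd, and Gmaj9 has B as its 3rd.
From G to B is 4 semitones, exactly the major third.

major third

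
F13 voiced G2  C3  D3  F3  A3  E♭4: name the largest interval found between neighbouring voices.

d5

Adjacent intervals: G2→C3 = perfect fourth; C3→D3 = major second; D3→F3 = minor third; F3→A3 = major third; A3→E♭4 = diminished fifth.
The largest is A3 to E♭4, a diminished fifth (6 semitones).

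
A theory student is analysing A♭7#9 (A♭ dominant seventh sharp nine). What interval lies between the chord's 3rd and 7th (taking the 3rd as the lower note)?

diminished fifth

The chord tones of A♭7#9 are A♭-C-E♭-G♭-B.
The 3rd is C and the 7th is G♭.
5 letter names make it a fifth; at 6 semitones (a half step narrower than perfect) the quality is diminished.
This 3–7 tritone is the characteristic tension at the heart of the dominant sound.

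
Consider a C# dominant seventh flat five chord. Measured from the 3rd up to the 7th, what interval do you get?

d5

The chord tones of C#7b5 are C#, E#, G, B.
The 3rd is E# and the 7th is B.
5 letter names make it a fifth; at 6 semitones (a half step narrower than perfect) the quality is diminished.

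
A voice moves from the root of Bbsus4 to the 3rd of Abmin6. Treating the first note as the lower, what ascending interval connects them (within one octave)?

minor second

Bbsus4 has Bb as its root, and Abmin6 has Cb as its 3rd.
From Bb to Cb: 1 semitone over a second = minor.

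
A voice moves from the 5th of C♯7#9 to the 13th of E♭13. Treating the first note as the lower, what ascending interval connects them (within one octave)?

diminished 4th

C♯7#9 has G♯ as its 5th, and E♭13 has C as its 13th.
4 letter names make it a fourth; at 4 semitones (a half step narrower than perfect) the quality is diminished.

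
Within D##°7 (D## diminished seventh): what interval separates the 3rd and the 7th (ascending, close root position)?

Spelling the chord: D## F## A# C#.
That puts F## below C#.
From F## to C#: 6 semitones over a fifth = diminished.

diminished 5th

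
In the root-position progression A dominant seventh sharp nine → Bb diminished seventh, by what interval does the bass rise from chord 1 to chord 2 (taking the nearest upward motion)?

The roots are A and Bb.
2 letter names make it a second; at 1 semitone (a half step narrower than major) the quality is minor.

minor 2nd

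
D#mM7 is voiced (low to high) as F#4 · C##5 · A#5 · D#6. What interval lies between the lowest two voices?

Those voices are F#4 and C##5.
5 letter names make it a fifth; at 8 semitones (a half step wider than perfect) the quality is augmented.

augmented 5th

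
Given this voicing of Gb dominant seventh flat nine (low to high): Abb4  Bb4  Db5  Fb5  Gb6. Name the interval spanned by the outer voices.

The outer voices are Abb4 and Gb6.
Abb up to Gb spans 14 letter names and 23 semitones — a major fourteenth.

major 14th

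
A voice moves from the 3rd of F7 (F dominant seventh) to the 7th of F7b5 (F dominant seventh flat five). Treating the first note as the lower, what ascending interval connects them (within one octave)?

F7 (F dominant seventh) has A as its 3rd, and F7b5 (F dominant seventh flat five) has Eb as its 7th.
A up to Eb is 6 semitones, a half step narrower than a perfect fifth, so the interval is diminished.

diminished 5th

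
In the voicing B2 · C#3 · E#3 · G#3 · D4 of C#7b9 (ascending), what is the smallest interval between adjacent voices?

Adjacent intervals: B2→C#3 = major second; C#3→E#3 = major third; E#3→G#3 = minor third; G#3→D4 = diminished fifth.
The smallest is B2 to C#3, a major second (2 semitones).

M2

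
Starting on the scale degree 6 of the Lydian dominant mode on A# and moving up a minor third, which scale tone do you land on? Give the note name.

A#

The scale is A# B# C## D## E# F## G#.
The scale degree 6 is F##; a minor third above that is A# — scale degree 1.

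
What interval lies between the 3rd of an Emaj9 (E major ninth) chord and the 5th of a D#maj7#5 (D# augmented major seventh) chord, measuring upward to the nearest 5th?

Emaj9 (E major ninth) has G# as its 3rd, and D#maj7#5 (D# augmented major seventh) has A## as its 5th.
2 letter names make it a second; at 3 semitones (a half step wider than major) the quality is augmented.

augmented second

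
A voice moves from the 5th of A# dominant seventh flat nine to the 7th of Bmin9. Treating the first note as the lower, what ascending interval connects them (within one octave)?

diminished fourth

A# dominant seventh flat nine has E# as its 5th, and Bmin9 has A as its 7th.
From E# to A: 4 semitones over a fourth = diminished.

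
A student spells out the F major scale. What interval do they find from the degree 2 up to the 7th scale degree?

The scale runs F G A B♭ C D E.
Degree 2 = G; 7th scale degree = E.
Counting 6 letters and 9 half steps from G gives a major sixth.

major sixth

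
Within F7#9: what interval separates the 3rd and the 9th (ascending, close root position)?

major 7th

The chord tones of F7#9 are F, A, C, Eb, G#.
The 3rd is A and the 9th is G#.
From A to G# is 11 semitones, exactly the major seventh.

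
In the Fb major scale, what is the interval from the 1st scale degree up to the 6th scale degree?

Spelling the Fb major scale: Fb Gb Ab Bbb Cb Db Eb.
That puts Fb below Db.
Counting 6 letters and 9 half steps from Fb gives a major sixth.

major sixth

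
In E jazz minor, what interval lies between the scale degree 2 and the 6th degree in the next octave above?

Spelling E jazz minor: E F♯ G A B C♯ D♯.
The scale degree 2 is F♯ and the scale degree 6 (up an octave) is C♯.
From F♯ to C♯ is 19 semitones, exactly the perfect twelfth.

perfect twelfth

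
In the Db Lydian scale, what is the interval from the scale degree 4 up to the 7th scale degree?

Db lydian: Db Eb F G Ab Bb C.
That puts G below C.
From G to C is 5 semitones, exactly the perfect fourth.

perfect fourth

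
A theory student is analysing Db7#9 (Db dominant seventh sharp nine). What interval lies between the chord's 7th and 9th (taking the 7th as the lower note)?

augmented 3rd

Db dominant seventh sharp nine: Db-F-Ab-Cb-E.
That puts Cb below E.
Cb up to E is 5 semitones, a half step wider than a major third, so the interval is augmented.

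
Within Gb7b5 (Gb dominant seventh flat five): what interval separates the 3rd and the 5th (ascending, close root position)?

Gb dominant seventh flat five: Gb Bb Dbb Fb.
3rd = Bb; 5th = Dbb.
From Bb to Dbb: 2 semitones over a third = diminished.

diminished third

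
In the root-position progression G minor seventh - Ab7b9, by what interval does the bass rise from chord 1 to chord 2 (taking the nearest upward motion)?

The roots are G and Ab.
2 letter names make it a second; at 1 semitone (a half step narrower than major) the quality is minor.

minor second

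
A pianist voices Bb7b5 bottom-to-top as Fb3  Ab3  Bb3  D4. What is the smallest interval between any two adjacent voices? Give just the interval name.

Adjacent intervals: Fb3→Ab3 = major third; Ab3→Bb3 = major second; Bb3→D4 = major third.
The smallest is Ab3 to Bb3, a major second (2 semitones).

M2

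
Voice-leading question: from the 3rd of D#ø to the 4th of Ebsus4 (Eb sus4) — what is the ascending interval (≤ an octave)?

diminished third

D#ø has F# as its 3rd, and Ebsus4 (Eb sus4) has Ab as its 4th.
F# up to Ab is 2 semitones, a whole step narrower than a major third, so the interval is diminished.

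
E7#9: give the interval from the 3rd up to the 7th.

d5

The chord tones of E7#9 are E-G#-B-D-F##.
So we need the interval from G# up to D.
5 letter names make it a fifth; at 6 semitones (a half step narrower than perfect) the quality is diminished.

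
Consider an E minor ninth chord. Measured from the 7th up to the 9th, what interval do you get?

major third

Spelling the chord: E–G–B–D–F♯.
So we need the interval from D up to F♯.
From D to F♯ is 4 semitones, exactly the major third.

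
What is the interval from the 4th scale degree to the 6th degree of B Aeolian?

m3

Spelling B Aeolian: B C♯ D E F♯ G A.
4th scale degree = E; scale degree 6 = G.
3 letter names make it a third; at 3 semitones (a half step narrower than major) the quality is minor.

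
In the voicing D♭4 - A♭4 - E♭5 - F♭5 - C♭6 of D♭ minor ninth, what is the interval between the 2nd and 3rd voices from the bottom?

Those voices are A♭4 and E♭5.
From A♭ to E♭ is 7 semitones, exactly the perfect fifth.

P5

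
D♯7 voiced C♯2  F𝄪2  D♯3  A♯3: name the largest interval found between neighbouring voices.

m6

Adjacent intervals: C♯2→F𝄪2 = augmented fourth; F𝄪2→D♯3 = minor sixth; D♯3→A♯3 = perfect fifth.
The largest is F𝄪2 to D♯3, a minor sixth (8 semitones).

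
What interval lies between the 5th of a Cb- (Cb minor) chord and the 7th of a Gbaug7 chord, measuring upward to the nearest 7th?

minor 7th

The 5th of Cb- (Cb minor) is Gb; the 7th of Gbaug7 is Fb.
7 letter names make it a seventh; at 10 semitones (a half step narrower than major) the quality is minor.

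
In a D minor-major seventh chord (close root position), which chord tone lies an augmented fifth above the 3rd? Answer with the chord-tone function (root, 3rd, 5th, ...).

The chord tones of DmM7 (D minor-major seventh) are D–F–A–C♯.
The 3rd is F. An augmented fifth above F is C♯.
C♯ is the chord's 7th.

7th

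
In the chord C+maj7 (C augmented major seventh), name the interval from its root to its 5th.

augmented fifth

C+maj7 (C augmented major seventh): C–E–G#–B.
Root = C; 5th = G#.
From C to G#: 8 semitones over a fifth = augmented.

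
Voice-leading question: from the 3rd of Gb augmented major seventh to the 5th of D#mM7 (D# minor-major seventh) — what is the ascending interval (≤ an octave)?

Gb augmented major seventh has Bb as its 3rd, and D#mM7 (D# minor-major seventh) has A# as its 5th.
Bb up to A# is 12 semitones, a half step wider than a major seventh, so the interval is augmented.

A7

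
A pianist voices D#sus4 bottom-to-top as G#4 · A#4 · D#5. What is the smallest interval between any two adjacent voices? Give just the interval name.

M2

Adjacent intervals: G#4→A#4 = major second; A#4→D#5 = perfect fourth.
The smallest is G#4 to A#4, a major second (2 semitones).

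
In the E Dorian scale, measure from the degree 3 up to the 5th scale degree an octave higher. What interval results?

E dorian: E F♯ G A B C♯ D.
That puts G below B.
From G to B is 16 semitones, exactly the major tenth.

major 10th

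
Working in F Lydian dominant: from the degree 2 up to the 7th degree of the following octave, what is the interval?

m13

Spelling F Lydian dominant: F G A B C D E♭.
That puts G below E♭.
13 letter names make it a thirteenth; at 20 semitones (a half step narrower than major) the quality is minor.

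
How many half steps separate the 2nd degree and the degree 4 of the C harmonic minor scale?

3

The scale is C D Eb F G Ab B.
D up to F is a minor third — 3 semitones.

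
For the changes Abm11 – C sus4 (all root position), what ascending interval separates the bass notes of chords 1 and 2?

major 3rd

The roots are Ab and C.
From Ab to C is 4 semitones, exactly the major third.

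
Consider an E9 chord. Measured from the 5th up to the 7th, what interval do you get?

m3

The chord tones of E dominant ninth are E-G#-B-D-F#.
So we need the interval from B up to D.
B up to D is 3 semitones, a half step narrower than a major third, so the interval is minor.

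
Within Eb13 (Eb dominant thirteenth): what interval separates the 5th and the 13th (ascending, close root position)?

major ninth

The chord tones of Eb dominant thirteenth are Eb–G–Bb–Db–F–C.
5th = Bb; 13th = C.
Bb up to C spans 9 letter names and 14 semitones — a major ninth.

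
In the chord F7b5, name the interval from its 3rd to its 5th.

diminished 3rd

The chord tones of F7b5 (F dominant seventh flat five) are F, A, C♭, E♭.
3rd = A; 5th = C♭.
A up to C♭ is 2 semitones, a whole step narrower than a major third, so the interval is diminished.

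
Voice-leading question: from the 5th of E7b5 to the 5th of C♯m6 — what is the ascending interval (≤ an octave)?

augmented sixth

E7b5 has B♭ as its 5th, and C♯m6 has G♯ as its 5th.
6 letter names make it a sixth; at 10 semitones (a half step wider than major) the quality is augmented.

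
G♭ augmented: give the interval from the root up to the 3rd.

major third

G♭+ is spelled G♭–B♭–D.
So we need the interval from G♭ up to B♭.
From G♭ to B♭ is 4 semitones, exactly the major third.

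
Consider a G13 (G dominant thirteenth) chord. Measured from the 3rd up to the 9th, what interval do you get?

G13 (G dominant thirteenth) is spelled G B D F A E.
3rd = B; 9th = A.
7 letter names make it a seventh; at 10 semitones (a half step narrower than major) the quality is minor.

m7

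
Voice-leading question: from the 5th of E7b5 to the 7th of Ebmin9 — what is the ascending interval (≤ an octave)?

minor third

E7b5 has Bb as its 5th, and Ebmin9 has Db as its 7th.
3 letter names make it a third; at 3 semitones (a half step narrower than major) the quality is minor.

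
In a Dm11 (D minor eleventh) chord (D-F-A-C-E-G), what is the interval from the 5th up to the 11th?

minor 7th

So we need the interval from A up to G.
A up to G is 10 semitones, a half step narrower than a major seventh, so the interval is minor.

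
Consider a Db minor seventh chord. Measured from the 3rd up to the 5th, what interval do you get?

major third

The chord tones of Db-7 are Db Fb Ab Cb.
So we need the interval from Fb up to Ab.
Counting 3 letters and 4 half steps from Fb gives a major third.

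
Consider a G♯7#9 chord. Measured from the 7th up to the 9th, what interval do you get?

G♯ dominant seventh sharp nine is spelled G♯, B♯, D♯, F♯, A𝄪.
That puts F♯ below A𝄪.
F♯ up to A𝄪 is 5 semitones, a half step wider than a major third, so the interval is augmented.

augmented 3rd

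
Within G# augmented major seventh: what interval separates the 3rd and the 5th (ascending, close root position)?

Spelling the chord: G#–B#–D##–F##.
The 3rd is B# and the 5th is D##.
Counting 3 letters and 4 half steps from B# gives a major third.

major third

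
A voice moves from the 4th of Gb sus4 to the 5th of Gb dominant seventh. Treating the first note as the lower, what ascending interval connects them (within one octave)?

major second

The 4th of Gb sus4 is Cb; the 5th of Gb dominant seventh is Db.
Cb up to Db spans 2 letter names and 2 semitones — a major second.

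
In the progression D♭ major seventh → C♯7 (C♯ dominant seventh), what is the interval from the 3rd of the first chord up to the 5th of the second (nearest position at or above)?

D♭ major seventh has F as its 3rd, and C♯7 (C♯ dominant seventh) has G♯ as its 5th.
From F to G♯: 3 semitones over a second = augmented.

augmented second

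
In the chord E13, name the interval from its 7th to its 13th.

Spelling the chord: E–G#–B–D–F#–C#.
That puts D below C#.
Counting 7 letters and 11 half steps from D gives a major seventh.

major 7th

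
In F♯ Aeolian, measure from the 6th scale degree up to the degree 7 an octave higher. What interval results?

major ninth

The scale runs F♯ G♯ A B C♯ D E.
That puts D below E.
Counting 9 letters and 14 half steps from D gives a major ninth.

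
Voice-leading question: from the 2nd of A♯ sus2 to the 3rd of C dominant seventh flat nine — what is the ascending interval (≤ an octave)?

diminished 4th

A♯ sus2 has B♯ as its 2nd, and C dominant seventh flat nine has E as its 3rd.
From B♯ to E: 4 semitones over a fourth = diminished.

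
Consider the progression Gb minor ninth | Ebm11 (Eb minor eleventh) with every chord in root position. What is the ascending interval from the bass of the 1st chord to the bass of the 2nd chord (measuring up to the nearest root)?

The roots are Gb and Eb.
Counting 6 letters and 9 half steps from Gb gives a major sixth.

major sixth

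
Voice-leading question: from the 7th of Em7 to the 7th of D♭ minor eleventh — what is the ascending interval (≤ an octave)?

diminished seventh

The 7th of Em7 is D; the 7th of D♭ minor eleventh is C♭.
From D to C♭: 9 semitones over a seventh = diminished.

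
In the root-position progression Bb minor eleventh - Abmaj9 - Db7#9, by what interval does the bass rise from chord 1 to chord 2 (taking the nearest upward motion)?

The roots are Bb and Ab.
From Bb to Ab: 10 semitones over a seventh = minor.

minor seventh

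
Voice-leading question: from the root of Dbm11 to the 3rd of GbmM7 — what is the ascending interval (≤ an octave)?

minor sixth

The root of Dbm11 is Db; the 3rd of GbmM7 is Bbb.
From Db to Bbb: 8 semitones over a sixth = minor.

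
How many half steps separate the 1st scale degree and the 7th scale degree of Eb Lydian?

11

The scale is Eb F G A Bb C D.
Eb up to D is a major seventh — 11 semitones.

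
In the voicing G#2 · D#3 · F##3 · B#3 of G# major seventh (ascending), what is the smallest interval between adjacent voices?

Adjacent intervals: G#2→D#3 = perfect fifth; D#3→F##3 = major third; F##3→B#3 = perfect fourth.
The smallest is D#3 to F##3, a major third (4 semitones).

major third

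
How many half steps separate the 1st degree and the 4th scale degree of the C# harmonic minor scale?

5

The scale is C# D# E F# G# A B#.
C# up to F# is a perfect fourth — 5 semitones.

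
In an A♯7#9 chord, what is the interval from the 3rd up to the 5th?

A♯7#9 is spelled A♯ C𝄪 E♯ G♯ B𝄪.
So we need the interval from C𝄪 up to E♯.
From C𝄪 to E♯: 3 semitones over a third = minor.

minor third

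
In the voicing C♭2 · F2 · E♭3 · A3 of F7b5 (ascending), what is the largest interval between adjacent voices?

minor seventh

Adjacent intervals: C♭2→F2 = augmented fourth; F2→E♭3 = minor seventh; E♭3→A3 = augmented fourth.
The largest is F2 to E♭3, a minor seventh (10 semitones).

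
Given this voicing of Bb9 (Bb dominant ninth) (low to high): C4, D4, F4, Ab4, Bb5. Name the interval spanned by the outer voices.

The outer voices are C4 and Bb5.
From C to Bb: 22 semitones over a fourteenth = minor.

m14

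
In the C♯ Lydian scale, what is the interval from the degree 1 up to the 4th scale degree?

augmented 4th

C♯ lydian: C♯ D♯ E♯ F𝄪 G♯ A♯ B♯.
That puts C♯ below F𝄪.
4 letter names make it a fourth; at 6 semitones (a half step wider than perfect) the quality is augmented.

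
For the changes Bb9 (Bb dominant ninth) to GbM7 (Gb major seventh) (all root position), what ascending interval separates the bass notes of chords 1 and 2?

The roots are Bb and Gb.
6 letter names make it a sixth; at 8 semitones (a half step narrower than major) the quality is minor.

minor sixth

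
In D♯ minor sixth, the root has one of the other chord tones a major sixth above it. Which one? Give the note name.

D♯min6: D♯, F♯, A♯, B♯.
The root is D♯. A major sixth above D♯ is B♯.
B♯ is the chord's 6th.

B#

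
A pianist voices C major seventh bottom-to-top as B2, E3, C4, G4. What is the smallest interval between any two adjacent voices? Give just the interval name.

P4

Adjacent intervals: B2→E3 = perfect fourth; E3→C4 = minor sixth; C4→G4 = perfect fifth.
The smallest is B2 to E3, a perfect fourth (5 semitones).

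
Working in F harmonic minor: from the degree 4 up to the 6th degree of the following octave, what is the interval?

Spelling F harmonic minor: F G Ab Bb C Db E.
So we need the interval from Bb up to Db.
Bb up to Db is 15 semitones, a half step narrower than a major tenth, so the interval is minor.

minor 10th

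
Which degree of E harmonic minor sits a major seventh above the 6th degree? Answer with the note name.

B

The scale is E F# G A B C D#.
The 6th degree is C; a major seventh above that is B — scale degree 5.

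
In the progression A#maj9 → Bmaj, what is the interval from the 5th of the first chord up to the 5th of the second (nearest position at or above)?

m2

A#maj9 has E# as its 5th, and Bmaj has F# as its 5th.
E# up to F# is 1 semitone, a half step narrower than a major second, so the interval is minor.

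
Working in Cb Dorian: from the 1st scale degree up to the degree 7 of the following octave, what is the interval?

m14

Spelling Cb Dorian: Cb Db Ebb Fb Gb Ab Bbb.
That puts Cb below Bbb.
Cb up to Bbb is 22 semitones, a half step narrower than a major fourteenth, so the interval is minor.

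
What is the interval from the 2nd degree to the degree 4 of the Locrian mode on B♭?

The scale runs B♭ C♭ D♭ E♭ F♭ G♭ A♭.
2nd degree = C♭; scale degree 4 = E♭.
From C♭ to E♭ is 4 semitones, exactly the major third.

M3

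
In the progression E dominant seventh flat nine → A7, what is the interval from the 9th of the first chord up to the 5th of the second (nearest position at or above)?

E dominant seventh flat nine has F as its 9th, and A7 has E as its 5th.
Counting 7 letters and 11 half steps from F gives a major seventh.

major seventh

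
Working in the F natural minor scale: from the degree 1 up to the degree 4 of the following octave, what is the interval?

F natural minor: F G A♭ B♭ C D♭ E♭.
So we need the interval from F up to B♭.
Counting 11 letters and 17 half steps from F gives a perfect eleventh.

P11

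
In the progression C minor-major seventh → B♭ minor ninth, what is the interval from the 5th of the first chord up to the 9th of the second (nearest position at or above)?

perfect 4th

C minor-major seventh has G as its 5th, and B♭ minor ninth has C as its 9th.
G up to C spans 4 letter names and 5 semitones — a perfect fourth.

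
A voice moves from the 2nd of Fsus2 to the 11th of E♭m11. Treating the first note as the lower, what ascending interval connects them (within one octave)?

minor second

Fsus2 has G as its 2nd, and E♭m11 has A♭ as its 11th.
G up to A♭ is 1 semitone, a half step narrower than a major second, so the interval is minor.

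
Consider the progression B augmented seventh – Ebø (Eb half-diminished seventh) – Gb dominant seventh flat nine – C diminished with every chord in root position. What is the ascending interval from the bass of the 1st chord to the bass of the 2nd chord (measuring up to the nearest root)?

diminished fourth

The roots are B and Eb.
B up to Eb is 4 semitones, a half step narrower than a perfect fourth, so the interval is diminished.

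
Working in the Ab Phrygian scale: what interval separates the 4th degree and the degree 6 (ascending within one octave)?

Ab phrygian: Ab Bbb Cb Db Eb Fb Gb.
The 4th degree is Db and the 6th scale degree is Fb.
3 letter names make it a third; at 3 semitones (a half step narrower than major) the quality is minor.

minor third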